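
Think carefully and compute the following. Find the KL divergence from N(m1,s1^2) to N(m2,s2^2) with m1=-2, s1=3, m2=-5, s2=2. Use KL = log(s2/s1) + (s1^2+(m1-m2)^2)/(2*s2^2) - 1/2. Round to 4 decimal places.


KL divergence between normal distributions:
KL = log(s2/s1) + (s1^2 + (m1-m2)^2)/(2*s2^2) - 1/2.
log(2/3) = -0.405465.
(3^2 + (-2--5)^2)/(2*2^2) = (9 + 9)/8 = 2.25.
KL = -0.405465 + 2.25 - 0.5 = 1.3445

1.3445


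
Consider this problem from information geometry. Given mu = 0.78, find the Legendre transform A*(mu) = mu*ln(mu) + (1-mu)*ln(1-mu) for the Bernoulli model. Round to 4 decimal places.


Legendre transform for Bernoulli:
A*(mu) = mu*log(mu) + (1-mu)*log(1-mu).
mu = 0.78, 1-mu = 0.22.
mu*log(mu) = 0.78*log(0.78) = -0.1938.
(1-mu)*log(1-mu) = 0.22*log(0.22) = -0.333108.
A* = -0.1938 + -0.333108 = -0.5269

-0.5269


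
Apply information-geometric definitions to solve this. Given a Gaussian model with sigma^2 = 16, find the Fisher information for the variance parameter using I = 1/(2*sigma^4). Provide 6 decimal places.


Fisher information for variance: I(sigma^2) = 1/(2*sigma^4).
sigma^2 = 16, so sigma^4 = 256.
I = 1/(2*256) = 1/512 = 0.001953

0.001953


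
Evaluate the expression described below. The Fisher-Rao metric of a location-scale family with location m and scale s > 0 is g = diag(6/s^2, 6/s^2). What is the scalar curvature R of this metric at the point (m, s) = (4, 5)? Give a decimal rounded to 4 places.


The metric has the form g = (A dm^2 + B ds^2)/s^2 with A = 6, B = 6.
Substitute u = sqrt(A/B)*m: g = B*(du^2 + ds^2)/s^2, i.e. B times the
Poincare upper half-plane metric, which has constant Gaussian curvature -1.
Scaling a 2D metric by a constant c divides the Gaussian curvature by c,
so K = -1/B = -1/(6) = -0.1667 everywhere (the point (m, s) = (4, 5) is irrelevant:
the curvature is constant).
Scalar curvature in dimension 2: R = 2K = -2/(6) = -0.3333.

-0.3333


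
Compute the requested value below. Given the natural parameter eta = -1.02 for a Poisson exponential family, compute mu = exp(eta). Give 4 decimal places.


Expectation parameter for Poisson exponential family:
mu = exp(eta).
eta = -1.02.
mu = exp(-1.02) = 0.3606

0.3606


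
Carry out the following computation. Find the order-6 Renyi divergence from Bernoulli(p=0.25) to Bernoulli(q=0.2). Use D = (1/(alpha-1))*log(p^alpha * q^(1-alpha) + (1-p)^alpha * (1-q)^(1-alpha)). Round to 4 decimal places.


Renyi divergence of order alpha between Bernoulli distributions:
D = (1/(alpha-1))*log(p^alpha * q^(1-alpha) + (1-p)^alpha * (1-q)^(1-alpha)).
alpha = 6, p = 0.25, q = 0.2.
p^alpha * q^(1-alpha) = 0.25^6 * 0.2^-5 = 0.762939.
(1-p)^alpha * (1-q)^(1-alpha) = 0.75^6 * 0.8^-5 = 0.543147.
sum = 0.762939 + 0.543147 = 1.306087.
D = (1/5)*log(1.306087) = 0.0534

0.0534


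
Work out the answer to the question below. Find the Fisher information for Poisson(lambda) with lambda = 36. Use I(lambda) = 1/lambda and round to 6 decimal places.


Fisher information for Poisson: I(lambda) = 1/lambda.
lambda = 36.
I(lambda) = 1/36 = 0.027778

0.027778


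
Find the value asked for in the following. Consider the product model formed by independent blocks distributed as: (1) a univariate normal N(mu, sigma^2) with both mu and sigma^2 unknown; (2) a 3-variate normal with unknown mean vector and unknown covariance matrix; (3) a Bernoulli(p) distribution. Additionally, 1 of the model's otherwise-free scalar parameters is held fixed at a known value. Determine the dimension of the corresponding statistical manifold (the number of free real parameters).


The dimension of a statistical manifold equals the number of free
(independent) real parameters of the model. For a product of independent
blocks the parameter counts add.
- normal (mu, sigma^2): 2.
- 3-variate normal: 3 (mean) + 3*4/2 = 6 (symmetric covariance) = 9.
- Bernoulli (p): 1.
Total = 2 + 9 + 1 = 12.
1 parameter(s) fixed at known values: 12 - 1 = 11.
Dimension = 11

11


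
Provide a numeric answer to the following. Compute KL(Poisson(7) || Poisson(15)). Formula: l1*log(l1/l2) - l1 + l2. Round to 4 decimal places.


KL divergence for Poisson:
KL = l1*log(l1/l2) - l1 + l2.
l1 = 7, l2 = 15.
log(7/15) = -0.76214.
l1*log(l1/l2) = 7 * -0.76214 = -5.33498.
KL = -5.33498 - 7 + 15 = 2.6650

2.6650


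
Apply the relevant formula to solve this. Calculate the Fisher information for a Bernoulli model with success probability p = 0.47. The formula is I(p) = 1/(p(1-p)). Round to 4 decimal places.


For Bernoulli(p), Fisher information is I(p) = 1/(p*(1-p)).
p = 0.47, 1-p = 0.53.
p*(1-p) = 0.2491.
I(p) = 1/0.2491 = 4.0145

4.0145


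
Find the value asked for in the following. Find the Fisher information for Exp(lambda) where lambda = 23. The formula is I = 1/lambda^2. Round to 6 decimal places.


Fisher information for exponential: I(lambda) = 1/lambda^2.
lambda = 23, lambda^2 = 529.
I = 1/529 = 0.001890

0.001890


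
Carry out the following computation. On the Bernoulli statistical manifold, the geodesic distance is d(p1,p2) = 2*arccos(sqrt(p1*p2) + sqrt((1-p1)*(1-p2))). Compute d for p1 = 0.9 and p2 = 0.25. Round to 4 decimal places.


Geodesic distance on Bernoulli manifold:
d(p1,p2) = 2*arccos(sqrt(p1*p2) + sqrt((1-p1)*(1-p2))).
sqrt(p1*p2) = sqrt(0.9*0.25) = 0.474342.
sqrt((1-p1)*(1-p2)) = sqrt(0.1*0.75) = 0.273861.
arg = 0.474342 + 0.273861 = 0.748203.
d = 2*arccos(0.748203) = 1.4509

1.4509


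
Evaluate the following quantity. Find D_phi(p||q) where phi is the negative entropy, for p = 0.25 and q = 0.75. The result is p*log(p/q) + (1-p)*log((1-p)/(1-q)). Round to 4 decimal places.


Bregman divergence with negative entropy generator:
D = p*log(p/q) + (1-p)*log((1-p)/(1-q)).
p = 0.25, q = 0.75.
p*log(p/q) = 0.25*log(0.25/0.75) = -0.274653.
(1-p)*log((1-p)/(1-q)) = 0.75*log(0.75/0.25) = 0.823959.
D = -0.274653 + 0.823959 = 0.5493

0.5493


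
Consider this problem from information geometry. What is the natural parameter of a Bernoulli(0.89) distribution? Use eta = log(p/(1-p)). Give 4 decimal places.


Natural parameter for Bernoulli: eta = log(p/(1-p)).
p = 0.89, 1-p = 0.11.
p/(1-p) = 8.090909.
eta = log(8.090909) = 2.0907

2.0907


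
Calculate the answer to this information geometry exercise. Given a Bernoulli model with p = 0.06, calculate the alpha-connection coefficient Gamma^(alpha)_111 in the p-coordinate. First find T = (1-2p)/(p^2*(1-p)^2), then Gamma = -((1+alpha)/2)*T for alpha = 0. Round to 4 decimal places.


Skewness (Amari-Chentsov) tensor: T = (1-2p)/(p^2*(1-p)^2).
p = 0.06, 1-2p = 0.88, p^2 = 0.0036, (1-p)^2 = 0.8836.
T = 0.88/(0.0036 * 0.8836) = 276.646044.
In the p-coordinate, Gamma^(alpha) = Gamma^(0) - (alpha/2)*T with Gamma^(0) = (1/2)*g'(p) = -T/2,
so Gamma^(alpha) = -((1+alpha)/2)*T.
alpha = 0, -(1+alpha)/2 = -0.5.
Gamma = -0.5 * 276.646044 = -138.3230

-138.3230


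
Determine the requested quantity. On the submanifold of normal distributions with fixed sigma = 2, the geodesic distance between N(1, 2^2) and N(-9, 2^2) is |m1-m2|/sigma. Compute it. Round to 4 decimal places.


On the fixed-variance normal subfamily, geodesic distance = |m1-m2|/sigma.
|1 - -9| = 10.
sigma = 2.
d = 10/2 = 5.0000

5.0000


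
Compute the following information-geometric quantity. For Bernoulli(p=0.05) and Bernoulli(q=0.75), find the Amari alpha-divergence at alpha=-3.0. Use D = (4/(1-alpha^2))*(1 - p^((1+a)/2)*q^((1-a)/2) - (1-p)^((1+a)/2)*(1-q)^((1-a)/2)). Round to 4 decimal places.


Amari alpha-divergence:
D = (4/(1-alpha^2))*(1 - p^((1+a)/2)*q^((1-a)/2) - (1-p)^((1+a)/2)*(1-q)^((1-a)/2)).
alpha = -3.0, p = 0.05, q = 0.75.
e1 = (1+alpha)/2 = -1.0, e2 = (1-alpha)/2 = 2.0.
t1 = p^e1 * q^e2 = 0.05^-1.0 * 0.75^2.0 = 11.25.
t2 = (1-p)^e1 * (1-q)^e2 = 0.95^-1.0 * 0.25^2.0 = 0.065789.
4/(1-alpha^2) = -0.5.
D = -0.5*(1 - 11.25 - 0.065789) = 5.1579

5.1579


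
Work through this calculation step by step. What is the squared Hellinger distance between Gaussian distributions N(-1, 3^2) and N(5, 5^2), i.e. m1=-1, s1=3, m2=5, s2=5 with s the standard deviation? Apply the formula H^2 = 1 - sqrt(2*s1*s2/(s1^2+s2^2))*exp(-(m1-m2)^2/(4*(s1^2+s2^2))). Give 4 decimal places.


Squared Hellinger distance for Gaussians:
H^2 = 1 - sqrt(2*s1*s2/(s1^2+s2^2)) * exp(-(m1-m2)^2/(4*(s1^2+s2^2))).
s1^2 = 9, s2^2 = 25, s1^2+s2^2 = 34.
sqrt(2*3*5/(34)) = 0.939336.
(m1-m2)^2 = (-6)^2 = 36.
exp(-36/(4*34)) = exp(-0.264706) = 0.767432.
H^2 = 1 - 0.939336*0.767432 = 0.2791

0.2791


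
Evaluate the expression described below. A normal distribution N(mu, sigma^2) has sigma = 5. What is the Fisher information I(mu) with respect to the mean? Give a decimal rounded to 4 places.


The Fisher information for the mean of a normal distribution is I(mu) = 1/sigma^2.
sigma = 5, so sigma^2 = 25.
I(mu) = 1/25 = 0.0400

0.0400


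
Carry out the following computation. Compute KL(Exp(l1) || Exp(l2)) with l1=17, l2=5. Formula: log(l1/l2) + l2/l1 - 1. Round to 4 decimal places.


KL divergence for exponential family:
KL = log(l1/l2) + l2/l1 - 1.
log(17/5) = 1.223775.
5/17 = 0.294118.
KL = 1.223775 + 0.294118 - 1 = 0.5179

0.5179


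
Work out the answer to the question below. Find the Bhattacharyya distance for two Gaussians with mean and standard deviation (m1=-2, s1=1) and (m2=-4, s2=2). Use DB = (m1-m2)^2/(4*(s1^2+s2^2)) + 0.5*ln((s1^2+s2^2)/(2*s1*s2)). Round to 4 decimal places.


Bhattacharyya distance between two Gaussians:
DB = (m1-m2)^2/(4*(s1^2+s2^2)) + (1/2)*ln((s1^2+s2^2)/(2*s1*s2)).
(m1-m2)^2 = (2)^2 = 4.
s1^2+s2^2 = 1 + 4 = 5.
term1 = 4/20 = 0.2.
term2 = 0.5*ln(5/4.0) = 0.111572.
DB = 0.2 + 0.111572 = 0.3116

0.3116


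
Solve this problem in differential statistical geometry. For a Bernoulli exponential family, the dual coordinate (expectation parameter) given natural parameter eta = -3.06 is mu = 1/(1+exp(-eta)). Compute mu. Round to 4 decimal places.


Dual coordinate (expectation parameter) for Bernoulli:
mu = 1/(1+exp(-eta)).
eta = -3.06.
exp(-eta) = exp(3.06) = 21.327557.
mu = 1/(1+21.327557) = 0.0448

0.0448


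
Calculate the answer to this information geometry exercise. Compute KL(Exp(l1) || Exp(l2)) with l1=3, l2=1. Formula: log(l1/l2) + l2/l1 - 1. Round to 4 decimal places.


KL divergence for exponential family:
KL = log(l1/l2) + l2/l1 - 1.
log(3/1) = 1.098612.
1/3 = 0.333333.
KL = 1.098612 + 0.333333 - 1 = 0.4319

0.4319


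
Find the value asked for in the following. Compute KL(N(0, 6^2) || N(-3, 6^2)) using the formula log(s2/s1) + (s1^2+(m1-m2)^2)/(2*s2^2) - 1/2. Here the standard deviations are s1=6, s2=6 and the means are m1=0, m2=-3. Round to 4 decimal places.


KL divergence between normal distributions:
KL = log(s2/s1) + (s1^2 + (m1-m2)^2)/(2*s2^2) - 1/2.
log(6/6) = 0.0.
(6^2 + (0--3)^2)/(2*6^2) = (36 + 9)/72 = 0.625.
KL = 0.0 + 0.625 - 0.5 = 0.1250

0.1250


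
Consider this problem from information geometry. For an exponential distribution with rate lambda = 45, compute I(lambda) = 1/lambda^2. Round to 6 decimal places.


Fisher information for exponential: I(lambda) = 1/lambda^2.
lambda = 45, lambda^2 = 2025.
I = 1/2025 = 0.000494

0.000494


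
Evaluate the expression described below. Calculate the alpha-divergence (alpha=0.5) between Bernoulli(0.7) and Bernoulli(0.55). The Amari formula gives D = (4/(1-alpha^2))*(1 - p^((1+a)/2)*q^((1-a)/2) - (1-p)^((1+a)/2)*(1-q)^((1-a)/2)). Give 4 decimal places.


Amari alpha-divergence:
D = (4/(1-alpha^2))*(1 - p^((1+a)/2)*q^((1-a)/2) - (1-p)^((1+a)/2)*(1-q)^((1-a)/2)).
alpha = 0.5, p = 0.7, q = 0.55.
e1 = (1+alpha)/2 = 0.75, e2 = (1-alpha)/2 = 0.25.
t1 = p^e1 * q^e2 = 0.7^0.75 * 0.55^0.25 = 0.659044.
t2 = (1-p)^e1 * (1-q)^e2 = 0.3^0.75 * 0.45^0.25 = 0.332005.
4/(1-alpha^2) = 5.333333.
D = 5.333333*(1 - 0.659044 - 0.332005) = 0.0477

0.0477


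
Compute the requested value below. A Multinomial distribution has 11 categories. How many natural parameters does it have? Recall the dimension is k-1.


Exponential family dimension calculation:
For Multinomial with k=11 categories, dim = k-1 = 10.

10


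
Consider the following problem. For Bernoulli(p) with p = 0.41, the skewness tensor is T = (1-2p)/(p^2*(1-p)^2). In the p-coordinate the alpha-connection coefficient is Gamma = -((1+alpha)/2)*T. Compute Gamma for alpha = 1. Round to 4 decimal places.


Skewness (Amari-Chentsov) tensor: T = (1-2p)/(p^2*(1-p)^2).
p = 0.41, 1-2p = 0.18, p^2 = 0.1681, (1-p)^2 = 0.3481.
T = 0.18/(0.1681 * 0.3481) = 3.076102.
In the p-coordinate, Gamma^(alpha) = Gamma^(0) - (alpha/2)*T with Gamma^(0) = (1/2)*g'(p) = -T/2,
so Gamma^(alpha) = -((1+alpha)/2)*T.
alpha = 1, -(1+alpha)/2 = -1.0.
Gamma = -1.0 * 3.076102 = -3.0761

-3.0761


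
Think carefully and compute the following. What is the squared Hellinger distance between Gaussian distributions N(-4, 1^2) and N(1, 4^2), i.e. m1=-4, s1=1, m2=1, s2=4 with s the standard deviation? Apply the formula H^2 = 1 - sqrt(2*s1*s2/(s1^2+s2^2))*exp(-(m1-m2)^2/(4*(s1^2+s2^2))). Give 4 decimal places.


Squared Hellinger distance for Gaussians:
H^2 = 1 - sqrt(2*s1*s2/(s1^2+s2^2)) * exp(-(m1-m2)^2/(4*(s1^2+s2^2))).
s1^2 = 1, s2^2 = 16, s1^2+s2^2 = 17.
sqrt(2*1*4/(17)) = 0.685994.
(m1-m2)^2 = (-5)^2 = 25.
exp(-25/(4*17)) = exp(-0.367647) = 0.692362.
H^2 = 1 - 0.685994*0.692362 = 0.5250

0.5250


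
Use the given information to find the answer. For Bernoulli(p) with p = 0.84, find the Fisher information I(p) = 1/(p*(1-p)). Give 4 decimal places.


For Bernoulli(p), Fisher information is I(p) = 1/(p*(1-p)).
p = 0.84, 1-p = 0.16.
p*(1-p) = 0.1344.
I(p) = 1/0.1344 = 7.4405

7.4405


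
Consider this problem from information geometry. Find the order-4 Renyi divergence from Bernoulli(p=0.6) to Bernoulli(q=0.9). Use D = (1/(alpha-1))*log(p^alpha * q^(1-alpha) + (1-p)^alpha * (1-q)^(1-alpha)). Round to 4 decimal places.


Renyi divergence of order alpha between Bernoulli distributions:
D = (1/(alpha-1))*log(p^alpha * q^(1-alpha) + (1-p)^alpha * (1-q)^(1-alpha)).
alpha = 4, p = 0.6, q = 0.9.
p^alpha * q^(1-alpha) = 0.6^4 * 0.9^-3 = 0.177778.
(1-p)^alpha * (1-q)^(1-alpha) = 0.4^4 * 0.1^-3 = 25.6.
sum = 0.177778 + 25.6 = 25.777778.
D = (1/3)*log(25.777778) = 1.0832

1.0832


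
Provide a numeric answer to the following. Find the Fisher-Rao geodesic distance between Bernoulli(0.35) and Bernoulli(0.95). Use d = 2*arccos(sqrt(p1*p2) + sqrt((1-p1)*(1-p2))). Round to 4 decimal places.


Geodesic distance on Bernoulli manifold:
d(p1,p2) = 2*arccos(sqrt(p1*p2) + sqrt((1-p1)*(1-p2))).
sqrt(p1*p2) = sqrt(0.35*0.95) = 0.576628.
sqrt((1-p1)*(1-p2)) = sqrt(0.65*0.05) = 0.180278.
arg = 0.576628 + 0.180278 = 0.756906.
d = 2*arccos(0.756906) = 1.4245

1.4245


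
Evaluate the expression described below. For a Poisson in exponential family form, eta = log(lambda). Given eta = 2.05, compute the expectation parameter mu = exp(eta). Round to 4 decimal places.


Expectation parameter for Poisson exponential family:
mu = exp(eta).
eta = 2.05.
mu = exp(2.05) = 7.7679

7.7679


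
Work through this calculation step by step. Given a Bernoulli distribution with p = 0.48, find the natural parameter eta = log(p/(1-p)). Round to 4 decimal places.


Natural parameter for Bernoulli: eta = log(p/(1-p)).
p = 0.48, 1-p = 0.52.
p/(1-p) = 0.923077.
eta = log(0.923077) = -0.0800

-0.0800


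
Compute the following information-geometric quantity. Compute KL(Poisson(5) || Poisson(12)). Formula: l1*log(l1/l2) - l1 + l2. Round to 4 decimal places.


KL divergence for Poisson:
KL = l1*log(l1/l2) - l1 + l2.
l1 = 5, l2 = 12.
log(5/12) = -0.875469.
l1*log(l1/l2) = 5 * -0.875469 = -4.377344.
KL = -4.377344 - 5 + 12 = 2.6227

2.6227


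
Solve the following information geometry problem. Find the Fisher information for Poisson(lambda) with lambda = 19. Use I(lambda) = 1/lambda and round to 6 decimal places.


Fisher information for Poisson: I(lambda) = 1/lambda.
lambda = 19.
I(lambda) = 1/19 = 0.052632

0.052632


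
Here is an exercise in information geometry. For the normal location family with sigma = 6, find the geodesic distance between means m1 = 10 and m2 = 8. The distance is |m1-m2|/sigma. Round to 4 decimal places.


On the fixed-variance normal subfamily, geodesic distance = |m1-m2|/sigma.
|10 - 8| = 2.
sigma = 6.
d = 2/6 = 0.3333

0.3333


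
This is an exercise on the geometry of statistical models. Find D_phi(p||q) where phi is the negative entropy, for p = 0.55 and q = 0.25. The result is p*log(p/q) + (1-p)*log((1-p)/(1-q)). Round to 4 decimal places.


Bregman divergence with negative entropy generator:
D = p*log(p/q) + (1-p)*log((1-p)/(1-q)).
p = 0.55, q = 0.25.
p*log(p/q) = 0.55*log(0.55/0.25) = 0.433652.
(1-p)*log((1-p)/(1-q)) = 0.45*log(0.45/0.75) = -0.229872.
D = 0.433652 + -0.229872 = 0.2038

0.2038


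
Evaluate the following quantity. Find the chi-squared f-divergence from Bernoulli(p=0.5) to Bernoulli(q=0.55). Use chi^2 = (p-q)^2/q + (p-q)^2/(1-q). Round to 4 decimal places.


Chi-squared divergence between Bernoulli distributions:
chi^2 = (p-q)^2/q + (p-q)^2/(1-q).
p = 0.5, q = 0.55, p-q = -0.05.
(p-q)^2 = 0.0025.
term1 = 0.0025/0.55 = 0.004545.
term2 = 0.0025/0.45 = 0.005556.
chi^2 = 0.004545 + 0.005556 = 0.0101

0.0101


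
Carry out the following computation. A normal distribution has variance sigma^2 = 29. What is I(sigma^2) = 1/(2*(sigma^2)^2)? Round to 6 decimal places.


Fisher information for variance: I(sigma^2) = 1/(2*sigma^4).
sigma^2 = 29, so sigma^4 = 841.
I = 1/(2*841) = 1/1682 = 0.000595

0.000595


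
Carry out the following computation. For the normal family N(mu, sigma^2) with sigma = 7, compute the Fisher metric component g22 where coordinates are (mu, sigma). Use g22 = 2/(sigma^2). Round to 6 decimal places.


For the 2-parameter normal family, the Fisher metric has:
  g11 = 1/sigma^2, g22 = 2/sigma^2.
sigma = 7, sigma^2 = 49.
g22 = 0.040816

0.040816


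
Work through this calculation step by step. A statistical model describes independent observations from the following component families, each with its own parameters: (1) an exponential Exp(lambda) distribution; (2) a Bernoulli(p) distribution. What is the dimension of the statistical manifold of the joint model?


The dimension of a statistical manifold equals the number of free
(independent) real parameters of the model. For a product of independent
blocks the parameter counts add.
- exponential (lambda): 1.
- Bernoulli (p): 1.
Total = 1 + 1 = 2.
Dimension = 2

2


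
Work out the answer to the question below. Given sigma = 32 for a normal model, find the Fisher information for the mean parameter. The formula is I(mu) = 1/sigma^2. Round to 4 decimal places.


The Fisher information for the mean of a normal distribution is I(mu) = 1/sigma^2.
sigma = 32, so sigma^2 = 1024.
I(mu) = 1/1024 = 0.0010

0.0010


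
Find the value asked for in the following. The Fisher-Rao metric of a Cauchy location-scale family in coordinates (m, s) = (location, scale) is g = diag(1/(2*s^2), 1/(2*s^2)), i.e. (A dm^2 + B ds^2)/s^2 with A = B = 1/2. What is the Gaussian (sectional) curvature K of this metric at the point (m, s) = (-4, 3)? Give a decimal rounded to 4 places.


The metric has the form g = (A dm^2 + B ds^2)/s^2 with A = 1/2, B = 1/2.
Substitute u = sqrt(A/B)*m: g = B*(du^2 + ds^2)/s^2, i.e. B times the
Poincare upper half-plane metric, which has constant Gaussian curvature -1.
Scaling a 2D metric by a constant c divides the Gaussian curvature by c,
so K = -1/B = -1/(1/2) = -2.0000 everywhere (the point (m, s) = (-4, 3) is irrelevant:
the curvature is constant).
The requested Gaussian curvature is K = -2.0000.

-2.0000


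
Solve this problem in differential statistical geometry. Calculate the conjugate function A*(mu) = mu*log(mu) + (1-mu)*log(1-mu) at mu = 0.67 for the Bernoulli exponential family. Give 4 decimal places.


Legendre transform for Bernoulli:
A*(mu) = mu*log(mu) + (1-mu)*log(1-mu).
mu = 0.67, 1-mu = 0.33.
mu*log(mu) = 0.67*log(0.67) = -0.26832.
(1-mu)*log(1-mu) = 0.33*log(0.33) = -0.365859.
A* = -0.26832 + -0.365859 = -0.6342

-0.6342


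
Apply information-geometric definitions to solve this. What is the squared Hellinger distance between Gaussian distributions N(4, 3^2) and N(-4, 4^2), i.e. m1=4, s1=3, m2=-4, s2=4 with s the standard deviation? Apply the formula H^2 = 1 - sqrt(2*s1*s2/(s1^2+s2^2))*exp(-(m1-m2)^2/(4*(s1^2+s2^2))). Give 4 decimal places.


Squared Hellinger distance for Gaussians:
H^2 = 1 - sqrt(2*s1*s2/(s1^2+s2^2)) * exp(-(m1-m2)^2/(4*(s1^2+s2^2))).
s1^2 = 9, s2^2 = 16, s1^2+s2^2 = 25.
sqrt(2*3*4/(25)) = 0.979796.
(m1-m2)^2 = (8)^2 = 64.
exp(-64/(4*25)) = exp(-0.64) = 0.527292.
H^2 = 1 - 0.979796*0.527292 = 0.4834

0.4834


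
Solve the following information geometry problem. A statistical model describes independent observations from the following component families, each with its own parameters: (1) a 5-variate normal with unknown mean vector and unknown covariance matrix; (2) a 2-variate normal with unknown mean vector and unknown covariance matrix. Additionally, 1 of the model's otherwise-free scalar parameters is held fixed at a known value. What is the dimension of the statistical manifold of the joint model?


The dimension of a statistical manifold equals the number of free
(independent) real parameters of the model. For a product of independent
blocks the parameter counts add.
- 5-variate normal: 5 (mean) + 5*6/2 = 15 (symmetric covariance) = 20.
- 2-variate normal: 2 (mean) + 2*3/2 = 3 (symmetric covariance) = 5.
Total = 20 + 5 = 25.
1 parameter(s) fixed at known values: 25 - 1 = 24.
Dimension = 24

24


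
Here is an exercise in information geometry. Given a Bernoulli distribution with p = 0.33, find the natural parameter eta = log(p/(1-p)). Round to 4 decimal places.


Natural parameter for Bernoulli: eta = log(p/(1-p)).
p = 0.33, 1-p = 0.67.
p/(1-p) = 0.492537.
eta = log(0.492537) = -0.7082

-0.7082


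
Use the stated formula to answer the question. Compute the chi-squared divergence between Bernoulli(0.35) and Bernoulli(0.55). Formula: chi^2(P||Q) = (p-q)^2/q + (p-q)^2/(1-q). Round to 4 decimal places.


Chi-squared divergence between Bernoulli distributions:
chi^2 = (p-q)^2/q + (p-q)^2/(1-q).
p = 0.35, q = 0.55, p-q = -0.2.
(p-q)^2 = 0.04.
term1 = 0.04/0.55 = 0.072727.
term2 = 0.04/0.45 = 0.088889.
chi^2 = 0.072727 + 0.088889 = 0.1616

0.1616


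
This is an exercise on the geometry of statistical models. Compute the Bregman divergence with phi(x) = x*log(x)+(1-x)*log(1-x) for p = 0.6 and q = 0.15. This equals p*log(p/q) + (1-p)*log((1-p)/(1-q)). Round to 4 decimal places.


Bregman divergence with negative entropy generator:
D = p*log(p/q) + (1-p)*log((1-p)/(1-q)).
p = 0.6, q = 0.15.
p*log(p/q) = 0.6*log(0.6/0.15) = 0.831777.
(1-p)*log((1-p)/(1-q)) = 0.4*log(0.4/0.85) = -0.301509.
D = 0.831777 + -0.301509 = 0.5303

0.5303


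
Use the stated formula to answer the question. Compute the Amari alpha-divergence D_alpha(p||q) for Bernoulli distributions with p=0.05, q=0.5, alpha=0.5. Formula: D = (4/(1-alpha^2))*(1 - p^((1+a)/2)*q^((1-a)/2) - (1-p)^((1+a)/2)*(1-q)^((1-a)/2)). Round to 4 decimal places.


Amari alpha-divergence:
D = (4/(1-alpha^2))*(1 - p^((1+a)/2)*q^((1-a)/2) - (1-p)^((1+a)/2)*(1-q)^((1-a)/2)).
alpha = 0.5, p = 0.05, q = 0.5.
e1 = (1+alpha)/2 = 0.75, e2 = (1-alpha)/2 = 0.25.
t1 = p^e1 * q^e2 = 0.05^0.75 * 0.5^0.25 = 0.088914.
t2 = (1-p)^e1 * (1-q)^e2 = 0.95^0.75 * 0.5^0.25 = 0.809161.
4/(1-alpha^2) = 5.333333.
D = 5.333333*(1 - 0.088914 - 0.809161) = 0.5436

0.5436


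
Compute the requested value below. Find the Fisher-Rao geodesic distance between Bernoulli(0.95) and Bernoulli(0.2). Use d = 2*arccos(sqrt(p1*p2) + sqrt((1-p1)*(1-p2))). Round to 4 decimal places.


Geodesic distance on Bernoulli manifold:
d(p1,p2) = 2*arccos(sqrt(p1*p2) + sqrt((1-p1)*(1-p2))).
sqrt(p1*p2) = sqrt(0.95*0.2) = 0.43589.
sqrt((1-p1)*(1-p2)) = sqrt(0.05*0.8) = 0.2.
arg = 0.43589 + 0.2 = 0.63589.
d = 2*arccos(0.63589) = 1.7633

1.7633


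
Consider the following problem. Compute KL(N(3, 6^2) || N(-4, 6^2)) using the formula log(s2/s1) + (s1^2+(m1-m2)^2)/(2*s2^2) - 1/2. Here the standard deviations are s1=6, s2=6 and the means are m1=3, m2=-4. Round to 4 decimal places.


KL divergence between normal distributions:
KL = log(s2/s1) + (s1^2 + (m1-m2)^2)/(2*s2^2) - 1/2.
log(6/6) = 0.0.
(6^2 + (3--4)^2)/(2*6^2) = (36 + 49)/72 = 1.180556.
KL = 0.0 + 1.180556 - 0.5 = 0.6806

0.6806


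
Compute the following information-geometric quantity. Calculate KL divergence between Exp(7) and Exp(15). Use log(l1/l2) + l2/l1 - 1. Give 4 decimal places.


KL divergence for exponential family:
KL = log(l1/l2) + l2/l1 - 1.
log(7/15) = -0.76214.
15/7 = 2.142857.
KL = -0.76214 + 2.142857 - 1 = 0.3807

0.3807


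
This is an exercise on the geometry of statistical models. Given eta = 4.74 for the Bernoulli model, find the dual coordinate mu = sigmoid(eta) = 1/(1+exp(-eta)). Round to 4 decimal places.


Dual coordinate (expectation parameter) for Bernoulli:
mu = 1/(1+exp(-eta)).
eta = 4.74.
exp(-eta) = exp(-4.74) = 0.008739.
mu = 1/(1+0.008739) = 0.9913

0.9913


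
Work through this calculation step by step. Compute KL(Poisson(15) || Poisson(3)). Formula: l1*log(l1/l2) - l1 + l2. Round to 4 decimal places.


KL divergence for Poisson:
KL = l1*log(l1/l2) - l1 + l2.
l1 = 15, l2 = 3.
log(15/3) = 1.609438.
l1*log(l1/l2) = 15 * 1.609438 = 24.141569.
KL = 24.141569 - 15 + 3 = 12.1416

12.1416


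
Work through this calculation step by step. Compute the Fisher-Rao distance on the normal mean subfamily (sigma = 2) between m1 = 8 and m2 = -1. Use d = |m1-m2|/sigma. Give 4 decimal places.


On the fixed-variance normal subfamily, geodesic distance = |m1-m2|/sigma.
|8 - -1| = 9.
sigma = 2.
d = 9/2 = 4.5000

4.5000


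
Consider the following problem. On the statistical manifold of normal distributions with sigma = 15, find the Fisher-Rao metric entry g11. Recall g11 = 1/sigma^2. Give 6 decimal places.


For the 2-parameter normal family, the Fisher metric has:
  g11 = 1/sigma^2, g22 = 2/sigma^2.
sigma = 15, sigma^2 = 225.
g11 = 0.004444

0.004444


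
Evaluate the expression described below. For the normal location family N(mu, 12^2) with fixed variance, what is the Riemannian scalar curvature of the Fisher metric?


This family has a single free parameter, so its statistical manifold
is 1-dimensional. The Riemann curvature tensor of any 1-dimensional
Riemannian manifold vanishes identically, so R = 0.

0


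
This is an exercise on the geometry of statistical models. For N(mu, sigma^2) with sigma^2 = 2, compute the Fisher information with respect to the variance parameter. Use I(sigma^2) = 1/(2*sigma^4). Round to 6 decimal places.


Fisher information for variance: I(sigma^2) = 1/(2*sigma^4).
sigma^2 = 2, so sigma^4 = 4.
I = 1/(2*4) = 1/8 = 0.125000

0.125000


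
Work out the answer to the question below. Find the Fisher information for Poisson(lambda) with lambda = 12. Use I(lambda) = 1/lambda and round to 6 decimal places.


Fisher information for Poisson: I(lambda) = 1/lambda.
lambda = 12.
I(lambda) = 1/12 = 0.083333

0.083333


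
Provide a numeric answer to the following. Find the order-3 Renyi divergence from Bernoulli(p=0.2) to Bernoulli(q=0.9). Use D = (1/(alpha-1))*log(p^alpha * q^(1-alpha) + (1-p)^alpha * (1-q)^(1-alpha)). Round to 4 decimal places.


Renyi divergence of order alpha between Bernoulli distributions:
D = (1/(alpha-1))*log(p^alpha * q^(1-alpha) + (1-p)^alpha * (1-q)^(1-alpha)).
alpha = 3, p = 0.2, q = 0.9.
p^alpha * q^(1-alpha) = 0.2^3 * 0.9^-2 = 0.009877.
(1-p)^alpha * (1-q)^(1-alpha) = 0.8^3 * 0.1^-2 = 51.2.
sum = 0.009877 + 51.2 = 51.209877.
D = (1/2)*log(51.209877) = 1.9680

1.9680


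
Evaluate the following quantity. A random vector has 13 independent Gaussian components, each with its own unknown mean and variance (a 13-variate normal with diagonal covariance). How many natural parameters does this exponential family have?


Exponential family dimension calculation:
Each univariate normal has two natural parameters (mu/sigma^2 and -1/(2 sigma^2)).
With 13 independent components, dim = 2 * 13 = 26.

26


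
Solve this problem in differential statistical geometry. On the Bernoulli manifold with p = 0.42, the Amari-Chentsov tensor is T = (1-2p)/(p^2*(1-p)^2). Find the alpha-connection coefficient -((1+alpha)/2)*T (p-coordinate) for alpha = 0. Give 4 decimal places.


Skewness (Amari-Chentsov) tensor: T = (1-2p)/(p^2*(1-p)^2).
p = 0.42, 1-2p = 0.16, p^2 = 0.1764, (1-p)^2 = 0.3364.
T = 0.16/(0.1764 * 0.3364) = 2.696283.
In the p-coordinate, Gamma^(alpha) = Gamma^(0) - (alpha/2)*T with Gamma^(0) = (1/2)*g'(p) = -T/2,
so Gamma^(alpha) = -((1+alpha)/2)*T.
alpha = 0, -(1+alpha)/2 = -0.5.
Gamma = -0.5 * 2.696283 = -1.3481

-1.3481


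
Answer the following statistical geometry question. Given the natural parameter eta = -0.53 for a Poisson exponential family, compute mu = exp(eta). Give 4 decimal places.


Expectation parameter for Poisson exponential family:
mu = exp(eta).
eta = -0.53.
mu = exp(-0.53) = 0.5886

0.5886


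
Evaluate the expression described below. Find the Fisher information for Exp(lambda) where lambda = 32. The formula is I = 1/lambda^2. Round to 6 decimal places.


Fisher information for exponential: I(lambda) = 1/lambda^2.
lambda = 32, lambda^2 = 1024.
I = 1/1024 = 0.000977

0.000977


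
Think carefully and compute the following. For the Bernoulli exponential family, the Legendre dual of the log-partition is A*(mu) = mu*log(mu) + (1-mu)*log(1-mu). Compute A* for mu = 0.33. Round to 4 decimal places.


Legendre transform for Bernoulli:
A*(mu) = mu*log(mu) + (1-mu)*log(1-mu).
mu = 0.33, 1-mu = 0.67.
mu*log(mu) = 0.33*log(0.33) = -0.365859.
(1-mu)*log(1-mu) = 0.67*log(0.67) = -0.26832.
A* = -0.365859 + -0.26832 = -0.6342

-0.6342


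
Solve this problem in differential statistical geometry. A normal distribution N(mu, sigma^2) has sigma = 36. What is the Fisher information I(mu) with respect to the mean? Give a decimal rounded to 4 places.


The Fisher information for the mean of a normal distribution is I(mu) = 1/sigma^2.
sigma = 36, so sigma^2 = 1296.
I(mu) = 1/1296 = 0.0008

0.0008


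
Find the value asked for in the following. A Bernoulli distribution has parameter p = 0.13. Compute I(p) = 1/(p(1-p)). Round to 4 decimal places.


For Bernoulli(p), Fisher information is I(p) = 1/(p*(1-p)).
p = 0.13, 1-p = 0.87.
p*(1-p) = 0.1131.
I(p) = 1/0.1131 = 8.8417

8.8417


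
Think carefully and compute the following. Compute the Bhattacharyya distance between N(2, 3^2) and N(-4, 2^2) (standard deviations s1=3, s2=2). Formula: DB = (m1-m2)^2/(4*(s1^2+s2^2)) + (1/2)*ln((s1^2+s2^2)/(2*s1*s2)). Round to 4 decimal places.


Bhattacharyya distance between two Gaussians:
DB = (m1-m2)^2/(4*(s1^2+s2^2)) + (1/2)*ln((s1^2+s2^2)/(2*s1*s2)).
(m1-m2)^2 = (6)^2 = 36.
s1^2+s2^2 = 9 + 4 = 13.
term1 = 36/52 = 0.692308.
term2 = 0.5*ln(13/12.0) = 0.040021.
DB = 0.692308 + 0.040021 = 0.7323

0.7323


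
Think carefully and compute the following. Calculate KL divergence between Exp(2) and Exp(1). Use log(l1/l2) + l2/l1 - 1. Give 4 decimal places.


KL divergence for exponential family:
KL = log(l1/l2) + l2/l1 - 1.
log(2/1) = 0.693147.
1/2 = 0.5.
KL = 0.693147 + 0.5 - 1 = 0.1931

0.1931


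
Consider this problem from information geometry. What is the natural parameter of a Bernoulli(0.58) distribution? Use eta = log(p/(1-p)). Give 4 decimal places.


Natural parameter for Bernoulli: eta = log(p/(1-p)).
p = 0.58, 1-p = 0.42.
p/(1-p) = 1.380952.
eta = log(1.380952) = 0.3228

0.3228


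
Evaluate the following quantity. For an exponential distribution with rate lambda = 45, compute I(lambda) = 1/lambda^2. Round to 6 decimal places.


Fisher information for exponential: I(lambda) = 1/lambda^2.
lambda = 45, lambda^2 = 2025.
I = 1/2025 = 0.000494

0.000494


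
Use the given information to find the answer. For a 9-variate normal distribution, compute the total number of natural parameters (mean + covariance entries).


Exponential family dimension calculation:
For 9-dim MVN: mean has 9 params, covariance has 9*10/2 = 45 unique entries.
Total dim = 9 + 45 = 54.

54


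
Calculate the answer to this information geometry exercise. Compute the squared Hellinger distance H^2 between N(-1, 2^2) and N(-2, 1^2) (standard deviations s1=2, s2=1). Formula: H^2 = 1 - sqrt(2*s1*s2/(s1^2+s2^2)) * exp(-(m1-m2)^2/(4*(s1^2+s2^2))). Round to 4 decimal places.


Squared Hellinger distance for Gaussians:
H^2 = 1 - sqrt(2*s1*s2/(s1^2+s2^2)) * exp(-(m1-m2)^2/(4*(s1^2+s2^2))).
s1^2 = 4, s2^2 = 1, s1^2+s2^2 = 5.
sqrt(2*2*1/(5)) = 0.894427.
(m1-m2)^2 = (1)^2 = 1.
exp(-1/(4*5)) = exp(-0.05) = 0.951229.
H^2 = 1 - 0.894427*0.951229 = 0.1492

0.1492


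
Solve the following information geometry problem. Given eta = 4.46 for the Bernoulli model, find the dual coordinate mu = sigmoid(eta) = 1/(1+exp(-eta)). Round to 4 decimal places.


Dual coordinate (expectation parameter) for Bernoulli:
mu = 1/(1+exp(-eta)).
eta = 4.46.
exp(-eta) = exp(-4.46) = 0.011562.
mu = 1/(1+0.011562) = 0.9886

0.9886


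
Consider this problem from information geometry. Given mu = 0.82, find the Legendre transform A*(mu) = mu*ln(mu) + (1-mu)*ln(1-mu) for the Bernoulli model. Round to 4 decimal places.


Legendre transform for Bernoulli:
A*(mu) = mu*log(mu) + (1-mu)*log(1-mu).
mu = 0.82, 1-mu = 0.18.
mu*log(mu) = 0.82*log(0.82) = -0.16273.
(1-mu)*log(1-mu) = 0.18*log(0.18) = -0.308664.
A* = -0.16273 + -0.308664 = -0.4714

-0.4714


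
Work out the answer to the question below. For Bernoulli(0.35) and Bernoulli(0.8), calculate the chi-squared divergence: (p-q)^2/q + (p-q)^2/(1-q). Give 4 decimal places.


Chi-squared divergence between Bernoulli distributions:
chi^2 = (p-q)^2/q + (p-q)^2/(1-q).
p = 0.35, q = 0.8, p-q = -0.45.
(p-q)^2 = 0.2025.
term1 = 0.2025/0.8 = 0.253125.
term2 = 0.2025/0.2 = 1.0125.
chi^2 = 0.253125 + 1.0125 = 1.2656

1.2656


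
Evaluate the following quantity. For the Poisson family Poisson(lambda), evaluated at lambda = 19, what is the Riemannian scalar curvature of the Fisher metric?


This family has a single free parameter, so its statistical manifold
is 1-dimensional. The Riemann curvature tensor of any 1-dimensional
Riemannian manifold vanishes identically, so R = 0.

0


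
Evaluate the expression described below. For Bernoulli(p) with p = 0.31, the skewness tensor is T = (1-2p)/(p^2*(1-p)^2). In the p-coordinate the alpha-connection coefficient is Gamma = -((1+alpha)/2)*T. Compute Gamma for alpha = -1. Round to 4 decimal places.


Skewness (Amari-Chentsov) tensor: T = (1-2p)/(p^2*(1-p)^2).
p = 0.31, 1-2p = 0.38, p^2 = 0.0961, (1-p)^2 = 0.4761.
T = 0.38/(0.0961 * 0.4761) = 8.305428.
In the p-coordinate, Gamma^(alpha) = Gamma^(0) - (alpha/2)*T with Gamma^(0) = (1/2)*g'(p) = -T/2,
so Gamma^(alpha) = -((1+alpha)/2)*T.
alpha = -1, -(1+alpha)/2 = 0.0.
Gamma = 0.0 * 8.305428 = 0.0000

0.0000


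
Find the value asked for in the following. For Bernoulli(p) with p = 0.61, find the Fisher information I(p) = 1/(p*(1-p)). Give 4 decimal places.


For Bernoulli(p), Fisher information is I(p) = 1/(p*(1-p)).
p = 0.61, 1-p = 0.39.
p*(1-p) = 0.2379.
I(p) = 1/0.2379 = 4.2034

4.2034


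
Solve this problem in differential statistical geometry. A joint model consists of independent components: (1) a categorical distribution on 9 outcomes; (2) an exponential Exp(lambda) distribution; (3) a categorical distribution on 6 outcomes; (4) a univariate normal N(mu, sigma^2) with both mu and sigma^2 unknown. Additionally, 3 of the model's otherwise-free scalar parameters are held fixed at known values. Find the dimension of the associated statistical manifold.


The dimension of a statistical manifold equals the number of free
(independent) real parameters of the model. For a product of independent
blocks the parameter counts add.
- categorical on 9 outcomes (probabilities sum to 1): 9-1 = 8.
- exponential (lambda): 1.
- categorical on 6 outcomes (probabilities sum to 1): 6-1 = 5.
- normal (mu, sigma^2): 2.
Total = 8 + 1 + 5 + 2 = 16.
3 parameter(s) fixed at known values: 16 - 3 = 13.
Dimension = 13

13


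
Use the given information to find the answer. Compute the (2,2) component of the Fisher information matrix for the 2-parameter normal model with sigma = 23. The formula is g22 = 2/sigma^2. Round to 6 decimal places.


For the 2-parameter normal family, the Fisher metric has:
  g11 = 1/sigma^2, g22 = 2/sigma^2.
sigma = 23, sigma^2 = 529.
g22 = 0.003781

0.003781


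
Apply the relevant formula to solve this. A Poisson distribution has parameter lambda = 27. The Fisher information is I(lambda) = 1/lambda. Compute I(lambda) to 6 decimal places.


Fisher information for Poisson: I(lambda) = 1/lambda.
lambda = 27.
I(lambda) = 1/27 = 0.037037

0.037037


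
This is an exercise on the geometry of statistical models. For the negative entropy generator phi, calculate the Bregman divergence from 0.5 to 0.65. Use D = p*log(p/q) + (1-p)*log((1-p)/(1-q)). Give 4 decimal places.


Bregman divergence with negative entropy generator:
D = p*log(p/q) + (1-p)*log((1-p)/(1-q)).
p = 0.5, q = 0.65.
p*log(p/q) = 0.5*log(0.5/0.65) = -0.131182.
(1-p)*log((1-p)/(1-q)) = 0.5*log(0.5/0.35) = 0.178337.
D = -0.131182 + 0.178337 = 0.0472

0.0472


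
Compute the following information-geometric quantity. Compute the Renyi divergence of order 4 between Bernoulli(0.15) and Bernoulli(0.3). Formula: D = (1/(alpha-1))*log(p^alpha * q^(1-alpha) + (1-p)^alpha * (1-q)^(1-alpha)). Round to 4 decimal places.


Renyi divergence of order alpha between Bernoulli distributions:
D = (1/(alpha-1))*log(p^alpha * q^(1-alpha) + (1-p)^alpha * (1-q)^(1-alpha)).
alpha = 4, p = 0.15, q = 0.3.
p^alpha * q^(1-alpha) = 0.15^4 * 0.3^-3 = 0.01875.
(1-p)^alpha * (1-q)^(1-alpha) = 0.85^4 * 0.7^-3 = 1.521884.
sum = 0.01875 + 1.521884 = 1.540634.
D = (1/3)*log(1.540634) = 0.1441

0.1441


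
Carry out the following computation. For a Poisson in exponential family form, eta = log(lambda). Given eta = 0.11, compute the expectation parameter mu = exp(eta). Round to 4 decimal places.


Expectation parameter for Poisson exponential family:
mu = exp(eta).
eta = 0.11.
mu = exp(0.11) = 1.1163

1.1163


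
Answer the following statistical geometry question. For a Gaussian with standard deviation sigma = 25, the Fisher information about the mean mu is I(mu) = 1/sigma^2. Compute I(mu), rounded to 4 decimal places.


The Fisher information for the mean of a normal distribution is I(mu) = 1/sigma^2.
sigma = 25, so sigma^2 = 625.
I(mu) = 1/625 = 0.0016

0.0016


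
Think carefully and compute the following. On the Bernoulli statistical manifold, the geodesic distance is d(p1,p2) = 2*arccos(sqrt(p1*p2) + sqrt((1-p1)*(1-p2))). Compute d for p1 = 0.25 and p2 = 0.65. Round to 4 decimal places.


Geodesic distance on Bernoulli manifold:
d(p1,p2) = 2*arccos(sqrt(p1*p2) + sqrt((1-p1)*(1-p2))).
sqrt(p1*p2) = sqrt(0.25*0.65) = 0.403113.
sqrt((1-p1)*(1-p2)) = sqrt(0.75*0.35) = 0.512348.
arg = 0.403113 + 0.512348 = 0.91546.
d = 2*arccos(0.91546) = 0.8283

0.8283


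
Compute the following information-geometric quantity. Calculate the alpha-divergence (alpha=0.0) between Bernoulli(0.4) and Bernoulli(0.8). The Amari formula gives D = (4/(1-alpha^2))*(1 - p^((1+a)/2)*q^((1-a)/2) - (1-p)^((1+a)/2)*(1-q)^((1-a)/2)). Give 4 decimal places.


Amari alpha-divergence:
D = (4/(1-alpha^2))*(1 - p^((1+a)/2)*q^((1-a)/2) - (1-p)^((1+a)/2)*(1-q)^((1-a)/2)).
alpha = 0.0, p = 0.4, q = 0.8.
e1 = (1+alpha)/2 = 0.5, e2 = (1-alpha)/2 = 0.5.
t1 = p^e1 * q^e2 = 0.4^0.5 * 0.8^0.5 = 0.565685.
t2 = (1-p)^e1 * (1-q)^e2 = 0.6^0.5 * 0.2^0.5 = 0.34641.
4/(1-alpha^2) = 4.0.
D = 4.0*(1 - 0.565685 - 0.34641) = 0.3516

0.3516


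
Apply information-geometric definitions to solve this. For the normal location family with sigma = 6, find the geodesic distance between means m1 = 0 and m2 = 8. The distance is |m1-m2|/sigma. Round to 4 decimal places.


On the fixed-variance normal subfamily, geodesic distance = |m1-m2|/sigma.
|0 - 8| = 8.
sigma = 6.
d = 8/6 = 1.3333

1.3333
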